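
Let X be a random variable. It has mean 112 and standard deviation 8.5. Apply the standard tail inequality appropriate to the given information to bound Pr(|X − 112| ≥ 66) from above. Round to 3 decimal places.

Mean and variance are known, so Chebyshev's inequality applies.
Chebyshev: Pr(|X − μ| ≥ t) ≤ Var(X)/t².
Var(X) = σ² = 8.5² = 72.25.
Bound = 72.25 / 4356 = 0.0166.

0.017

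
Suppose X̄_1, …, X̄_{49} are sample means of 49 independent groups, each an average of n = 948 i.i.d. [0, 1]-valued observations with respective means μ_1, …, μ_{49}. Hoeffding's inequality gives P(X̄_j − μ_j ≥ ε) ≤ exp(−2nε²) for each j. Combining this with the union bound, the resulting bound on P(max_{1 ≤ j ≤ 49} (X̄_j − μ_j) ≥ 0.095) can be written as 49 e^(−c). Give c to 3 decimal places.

17.111

Union bound over the 49 events: P(max_{1 ≤ j ≤ 49} (X̄_j − μ_j) ≥ 0.095) ≤ 49·exp(−2nε²) = 49 exp(−2·948·0.095²).
So c = 2·948·0.095² = 17.1114.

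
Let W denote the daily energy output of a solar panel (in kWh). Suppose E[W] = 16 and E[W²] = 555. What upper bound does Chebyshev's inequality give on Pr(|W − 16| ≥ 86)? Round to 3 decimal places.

0.040

Var(W) = E[W²] − (E[W])² = 555 − 256 = 299.
Chebyshev's inequality: Pr(|W − μ| ≥ t) ≤ Var(W)/t² = 299/7396 = 0.0404.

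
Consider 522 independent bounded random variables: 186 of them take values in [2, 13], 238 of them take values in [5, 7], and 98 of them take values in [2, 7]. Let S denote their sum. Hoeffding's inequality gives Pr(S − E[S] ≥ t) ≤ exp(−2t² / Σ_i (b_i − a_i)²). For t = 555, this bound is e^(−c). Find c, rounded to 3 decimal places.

23.778

Σ(b_i − a_i)² = 186·11² + 238·2² + 98·5² = 25908.
c = 2t² / 25908 = 2·555² / 25908 = 23.7784.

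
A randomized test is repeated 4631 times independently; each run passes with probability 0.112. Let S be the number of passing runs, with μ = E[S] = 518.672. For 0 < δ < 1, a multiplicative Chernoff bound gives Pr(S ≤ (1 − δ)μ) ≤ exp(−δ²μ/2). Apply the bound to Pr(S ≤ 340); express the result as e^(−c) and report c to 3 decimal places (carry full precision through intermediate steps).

Write 340 = (1 − δ)μ, so δ = 1 − 340/518.672 = 0.3444797…
Then the exponent is δ²μ/2 = (μ − 340)²/(2μ) = 30.774443.

30.774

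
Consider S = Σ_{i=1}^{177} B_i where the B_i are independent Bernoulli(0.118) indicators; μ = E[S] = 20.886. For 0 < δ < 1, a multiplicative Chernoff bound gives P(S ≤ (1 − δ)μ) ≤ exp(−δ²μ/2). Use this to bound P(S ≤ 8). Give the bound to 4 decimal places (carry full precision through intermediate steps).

Write 8 = (1 − δ)μ, so δ = 1 − 8/20.886 = 0.6169683…
Then the exponent is δ²μ/2 = (μ − 8)²/(2μ) = 3.975127.
Bound = exp(−3.975127) = 0.01878.

0.0188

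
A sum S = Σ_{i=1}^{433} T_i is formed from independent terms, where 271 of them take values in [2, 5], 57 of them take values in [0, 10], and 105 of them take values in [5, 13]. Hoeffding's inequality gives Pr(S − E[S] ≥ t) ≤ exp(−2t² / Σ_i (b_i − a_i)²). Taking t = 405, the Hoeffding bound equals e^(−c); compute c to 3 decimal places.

22.078

Σ(b_i − a_i)² = 271·3² + 57·10² + 105·8² = 14859.
c = 2t² / 14859 = 2·405² / 14859 = 22.0775.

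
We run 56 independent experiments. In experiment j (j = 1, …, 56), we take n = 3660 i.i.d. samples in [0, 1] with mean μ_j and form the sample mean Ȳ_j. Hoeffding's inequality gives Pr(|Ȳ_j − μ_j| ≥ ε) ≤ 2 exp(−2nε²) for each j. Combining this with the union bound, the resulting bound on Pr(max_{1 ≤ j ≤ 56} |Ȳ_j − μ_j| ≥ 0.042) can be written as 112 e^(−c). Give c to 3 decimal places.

12.912

Union bound over the 56 events: Pr(max_{1 ≤ j ≤ 56} |Ȳ_j − μ_j| ≥ 0.042) ≤ 56·2·exp(−2nε²) = 112 exp(−2·3660·0.042²).
So c = 2·3660·0.042² = 12.9125.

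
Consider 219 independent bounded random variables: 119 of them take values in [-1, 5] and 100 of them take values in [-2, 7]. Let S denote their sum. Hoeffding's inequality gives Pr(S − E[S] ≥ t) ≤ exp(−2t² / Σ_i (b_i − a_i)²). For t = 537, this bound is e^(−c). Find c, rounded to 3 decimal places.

Σ(b_i − a_i)² = 119·6² + 100·9² = 12384.
c = 2t² / 12384 = 2·537² / 12384 = 46.5712.

46.571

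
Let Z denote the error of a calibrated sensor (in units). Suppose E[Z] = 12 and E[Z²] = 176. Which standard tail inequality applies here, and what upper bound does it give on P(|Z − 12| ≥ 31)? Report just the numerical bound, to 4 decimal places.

The first two moments determine the variance, so Chebyshev's inequality is the sharpest standard bound available.
Var(Z) = E[Z²] − (E[Z])² = 176 − 144 = 32.
Chebyshev's inequality: P(|Z − μ| ≥ t) ≤ Var(Z)/t² = 32/961 = 0.0333.

0.0333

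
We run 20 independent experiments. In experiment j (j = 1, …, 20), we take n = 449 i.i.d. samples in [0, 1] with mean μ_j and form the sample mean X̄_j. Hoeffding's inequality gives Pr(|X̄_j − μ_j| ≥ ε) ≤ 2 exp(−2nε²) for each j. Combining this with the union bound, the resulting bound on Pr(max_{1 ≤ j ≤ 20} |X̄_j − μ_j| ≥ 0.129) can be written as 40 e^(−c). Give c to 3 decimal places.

Union bound over the 20 events: Pr(max_{1 ≤ j ≤ 20} |X̄_j − μ_j| ≥ 0.129) ≤ 20·2·exp(−2nε²) = 40 exp(−2·449·0.129²).
So c = 2·449·0.129² = 14.9436.

14.944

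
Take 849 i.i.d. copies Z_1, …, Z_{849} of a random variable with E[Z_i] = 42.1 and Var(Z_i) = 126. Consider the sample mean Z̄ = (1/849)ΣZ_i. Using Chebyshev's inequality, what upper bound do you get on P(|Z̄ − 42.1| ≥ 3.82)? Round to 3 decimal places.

Var(Z̄) = Var(Z_i)/n = 126/849 = 0.14841.
Chebyshev: P(|Z̄ − 42.1| ≥ 3.82) ≤ Var(Z̄)/(3.82)² = 126/(849·3.82²) = 0.0102.

0.010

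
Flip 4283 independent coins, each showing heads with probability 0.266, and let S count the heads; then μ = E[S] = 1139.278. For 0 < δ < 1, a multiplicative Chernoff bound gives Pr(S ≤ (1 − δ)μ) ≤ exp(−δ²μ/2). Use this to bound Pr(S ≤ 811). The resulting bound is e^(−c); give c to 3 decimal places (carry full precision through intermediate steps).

Write 811 = (1 − δ)μ, so δ = 1 − 811/1139.278 = 0.2881457…
Then the exponent is δ²μ/2 = (μ − 811)²/(2μ) = 47.295939.

47.296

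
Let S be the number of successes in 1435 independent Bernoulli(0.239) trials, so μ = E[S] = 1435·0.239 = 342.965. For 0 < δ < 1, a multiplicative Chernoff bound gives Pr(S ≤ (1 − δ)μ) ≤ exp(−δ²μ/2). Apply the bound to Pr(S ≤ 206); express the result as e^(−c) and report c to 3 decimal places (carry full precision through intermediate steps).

27.349

Write 206 = (1 − δ)μ, so δ = 1 − 206/342.965 = 0.3993556…
Then the exponent is δ²μ/2 = (μ − 206)²/(2μ) = 27.348871.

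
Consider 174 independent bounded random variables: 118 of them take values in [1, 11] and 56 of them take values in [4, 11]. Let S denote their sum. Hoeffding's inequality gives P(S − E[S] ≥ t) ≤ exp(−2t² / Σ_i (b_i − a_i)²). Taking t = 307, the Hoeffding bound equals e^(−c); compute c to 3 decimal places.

Σ(b_i − a_i)² = 118·10² + 56·7² = 14544.
c = 2t² / 14544 = 2·307² / 14544 = 12.9605.

12.961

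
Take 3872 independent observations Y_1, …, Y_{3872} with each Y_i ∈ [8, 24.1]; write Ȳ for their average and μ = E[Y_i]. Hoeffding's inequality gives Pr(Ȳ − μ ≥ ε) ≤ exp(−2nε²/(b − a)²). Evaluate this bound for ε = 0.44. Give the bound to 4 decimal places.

0.0031

Exponent: 2nε²/(b − a)² = 2·3872·0.44² / 16.1² = 5.78388.
Bound = exp(−5.78388) = 0.00308.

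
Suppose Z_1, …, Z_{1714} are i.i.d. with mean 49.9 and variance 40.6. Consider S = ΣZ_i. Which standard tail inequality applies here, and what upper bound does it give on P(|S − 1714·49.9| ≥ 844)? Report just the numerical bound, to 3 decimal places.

0.098

With mean and variance of each term known, Chebyshev's inequality bounds the deviation of the sum (or sample mean).
Var(S) = n·Var(Z_i) = 1714·40.6 = 69588.4.
Chebyshev: P(|S − 1714·49.9| ≥ 844) ≤ Var(S)/844² = 69588.4/712336 = 0.0977.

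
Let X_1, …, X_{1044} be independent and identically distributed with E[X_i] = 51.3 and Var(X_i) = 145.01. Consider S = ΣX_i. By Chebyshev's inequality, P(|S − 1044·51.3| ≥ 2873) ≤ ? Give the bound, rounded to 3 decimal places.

0.018

Var(S) = n·Var(X_i) = 1044·145.01 = 151390.44.
Chebyshev: P(|S − 1044·51.3| ≥ 2873) ≤ Var(S)/2873² = 151390.44/8254129 = 0.0183.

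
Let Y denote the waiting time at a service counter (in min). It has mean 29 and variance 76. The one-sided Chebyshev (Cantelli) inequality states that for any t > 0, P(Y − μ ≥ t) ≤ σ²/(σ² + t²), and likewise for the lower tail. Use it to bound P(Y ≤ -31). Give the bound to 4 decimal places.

0.0207

Here σ² = 76 and t = 60, so σ² + t² = 3676.
Cantelli's bound: 76/3676 = 0.0207.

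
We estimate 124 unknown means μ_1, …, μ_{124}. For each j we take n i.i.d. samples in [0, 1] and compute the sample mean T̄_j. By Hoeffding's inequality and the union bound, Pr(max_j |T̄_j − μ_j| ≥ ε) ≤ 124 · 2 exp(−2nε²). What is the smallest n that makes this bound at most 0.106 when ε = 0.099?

Need 2·124·exp(−2nε²) ≤ 0.106, i.e. exp(−2nε²) ≤ 0.106/248.
So 2nε² ≥ ln(248/0.106) = 7.757745.
Hence n ≥ 7.757745/(2·0.099²) = 395.763.
The smallest integer n is 396.

396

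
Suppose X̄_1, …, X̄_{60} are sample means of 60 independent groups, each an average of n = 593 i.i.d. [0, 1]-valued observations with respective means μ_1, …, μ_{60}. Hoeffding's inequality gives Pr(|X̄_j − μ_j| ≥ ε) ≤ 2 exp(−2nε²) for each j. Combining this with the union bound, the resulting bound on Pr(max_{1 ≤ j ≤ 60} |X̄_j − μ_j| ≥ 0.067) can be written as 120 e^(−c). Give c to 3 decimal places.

Union bound over the 60 events: Pr(max_{1 ≤ j ≤ 60} |X̄_j − μ_j| ≥ 0.067) ≤ 60·2·exp(−2nε²) = 120 exp(−2·593·0.067²).
So c = 2·593·0.067² = 5.3240.

5.324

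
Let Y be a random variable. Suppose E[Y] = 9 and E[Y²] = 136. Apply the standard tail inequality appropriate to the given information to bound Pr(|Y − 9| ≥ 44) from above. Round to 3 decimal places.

The first two moments determine the variance, so Chebyshev's inequality is the sharpest standard bound available.
Var(Y) = E[Y²] − (E[Y])² = 136 − 81 = 55.
Chebyshev's inequality: Pr(|Y − μ| ≥ t) ≤ Var(Y)/t² = 55/1936 = 0.0284.

0.028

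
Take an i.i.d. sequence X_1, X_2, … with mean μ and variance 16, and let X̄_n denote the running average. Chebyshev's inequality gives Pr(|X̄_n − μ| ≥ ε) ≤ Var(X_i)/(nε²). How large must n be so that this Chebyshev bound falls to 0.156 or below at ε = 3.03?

Require 16/(n·3.03²) ≤ 0.156, i.e. n ≥ 16/(0.156·3.03²) = 11.171.
The smallest integer n is 12.

12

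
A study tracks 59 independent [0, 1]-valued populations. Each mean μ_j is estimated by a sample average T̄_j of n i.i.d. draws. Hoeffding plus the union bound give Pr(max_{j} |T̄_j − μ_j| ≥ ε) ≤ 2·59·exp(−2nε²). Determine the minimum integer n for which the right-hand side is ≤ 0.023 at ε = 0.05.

1709

Need 2·59·exp(−2nε²) ≤ 0.023, i.e. exp(−2nε²) ≤ 0.023/118.
So 2nε² ≥ ln(118/0.023) = 8.542946.
Hence n ≥ 8.542946/(2·0.05²) = 1708.589.
The smallest integer n is 1709.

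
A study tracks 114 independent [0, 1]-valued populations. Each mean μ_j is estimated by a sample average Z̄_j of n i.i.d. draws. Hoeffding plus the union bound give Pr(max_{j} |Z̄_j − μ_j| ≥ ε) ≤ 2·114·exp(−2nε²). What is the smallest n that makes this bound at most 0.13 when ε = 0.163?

141

Need 2·114·exp(−2nε²) ≤ 0.13, i.e. exp(−2nε²) ≤ 0.13/228.
So 2nε² ≥ ln(228/0.13) = 7.469566.
Hence n ≥ 7.469566/(2·0.163²) = 140.569.
The smallest integer n is 141.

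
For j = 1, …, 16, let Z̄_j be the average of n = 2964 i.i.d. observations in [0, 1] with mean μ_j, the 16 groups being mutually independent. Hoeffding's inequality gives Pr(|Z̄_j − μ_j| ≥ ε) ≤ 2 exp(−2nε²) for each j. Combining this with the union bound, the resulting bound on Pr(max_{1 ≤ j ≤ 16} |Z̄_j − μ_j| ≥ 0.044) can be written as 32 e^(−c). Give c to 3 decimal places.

11.477

Union bound over the 16 events: Pr(max_{1 ≤ j ≤ 16} |Z̄_j − μ_j| ≥ 0.044) ≤ 16·2·exp(−2nε²) = 32 exp(−2·2964·0.044²).
So c = 2·2964·0.044² = 11.4766.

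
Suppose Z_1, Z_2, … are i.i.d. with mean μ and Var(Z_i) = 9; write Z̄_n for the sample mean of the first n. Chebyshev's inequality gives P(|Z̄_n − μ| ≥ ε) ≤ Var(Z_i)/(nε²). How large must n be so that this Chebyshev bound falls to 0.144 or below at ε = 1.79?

Require 9/(n·1.79²) ≤ 0.144, i.e. n ≥ 9/(0.144·1.79²) = 19.506.
The smallest integer n is 20.

20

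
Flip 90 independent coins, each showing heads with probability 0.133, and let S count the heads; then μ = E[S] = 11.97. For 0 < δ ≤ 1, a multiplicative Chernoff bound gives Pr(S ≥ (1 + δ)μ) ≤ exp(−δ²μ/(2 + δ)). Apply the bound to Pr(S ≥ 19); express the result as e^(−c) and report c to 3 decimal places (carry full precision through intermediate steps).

Write 19 = (1 + δ)μ, so δ = 19/11.97 − 1 = 0.5873016…
Then the exponent is δ²μ/(2 + δ) = (19 − μ)² / (μ·(2 + δ)) = 1.595767.

1.596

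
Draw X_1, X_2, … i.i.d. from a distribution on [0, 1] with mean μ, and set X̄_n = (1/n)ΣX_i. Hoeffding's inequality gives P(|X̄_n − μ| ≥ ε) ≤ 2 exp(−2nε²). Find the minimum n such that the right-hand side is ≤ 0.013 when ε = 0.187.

73

Require 2·exp(−2nε²) ≤ 0.013, i.e. 2nε² ≥ ln(2/0.013) = 5.035953.
So n ≥ 5.035953 / (2·0.187²) = 72.006.
The smallest integer n is 73.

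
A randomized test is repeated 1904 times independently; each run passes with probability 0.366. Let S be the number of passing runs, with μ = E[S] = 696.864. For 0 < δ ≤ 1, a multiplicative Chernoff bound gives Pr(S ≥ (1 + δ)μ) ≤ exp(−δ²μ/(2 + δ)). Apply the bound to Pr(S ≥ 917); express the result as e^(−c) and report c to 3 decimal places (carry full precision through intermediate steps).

Write 917 = (1 + δ)μ, so δ = 917/696.864 − 1 = 0.3158952…
Then the exponent is δ²μ/(2 + δ) = (917 − μ)² / (μ·(2 + δ)) = 30.027226.

30.027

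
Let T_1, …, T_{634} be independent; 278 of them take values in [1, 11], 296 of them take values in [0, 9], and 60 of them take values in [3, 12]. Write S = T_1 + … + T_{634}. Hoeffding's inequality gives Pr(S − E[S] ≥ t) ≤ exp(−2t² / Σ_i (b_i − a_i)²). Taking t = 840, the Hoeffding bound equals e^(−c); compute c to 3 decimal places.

Σ(b_i − a_i)² = 278·10² + 296·9² + 60·9² = 56636.
c = 2t² / 56636 = 2·840² / 56636 = 24.9170.

24.917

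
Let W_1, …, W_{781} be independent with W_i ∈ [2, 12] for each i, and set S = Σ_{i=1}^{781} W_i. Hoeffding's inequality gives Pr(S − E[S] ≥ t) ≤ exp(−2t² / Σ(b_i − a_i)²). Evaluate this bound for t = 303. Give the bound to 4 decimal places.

Σ(b_i − a_i)² = 781·(10)² = 78100.
Exponent = 2·303²/78100 = 2.3511.
Bound = exp(−2.3511) = 0.09527.

0.0953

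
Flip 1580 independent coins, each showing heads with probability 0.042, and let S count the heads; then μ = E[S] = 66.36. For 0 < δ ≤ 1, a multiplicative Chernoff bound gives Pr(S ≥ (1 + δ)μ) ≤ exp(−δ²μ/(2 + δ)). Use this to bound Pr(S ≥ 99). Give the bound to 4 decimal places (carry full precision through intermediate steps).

Write 99 = (1 + δ)μ, so δ = 99/66.36 − 1 = 0.4918626…
Then the exponent is δ²μ/(2 + δ) = (99 − μ)² / (μ·(2 + δ)) = 6.442729.
Bound = exp(−6.442729) = 0.00159.

0.0016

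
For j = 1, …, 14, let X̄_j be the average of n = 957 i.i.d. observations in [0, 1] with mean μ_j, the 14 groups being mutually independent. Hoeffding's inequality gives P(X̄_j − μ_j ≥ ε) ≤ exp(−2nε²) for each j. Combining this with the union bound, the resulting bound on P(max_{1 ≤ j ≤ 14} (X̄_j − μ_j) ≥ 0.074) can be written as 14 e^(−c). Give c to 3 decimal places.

Union bound over the 14 events: P(max_{1 ≤ j ≤ 14} (X̄_j − μ_j) ≥ 0.074) ≤ 14·exp(−2nε²) = 14 exp(−2·957·0.074²).
So c = 2·957·0.074² = 10.4811.

10.481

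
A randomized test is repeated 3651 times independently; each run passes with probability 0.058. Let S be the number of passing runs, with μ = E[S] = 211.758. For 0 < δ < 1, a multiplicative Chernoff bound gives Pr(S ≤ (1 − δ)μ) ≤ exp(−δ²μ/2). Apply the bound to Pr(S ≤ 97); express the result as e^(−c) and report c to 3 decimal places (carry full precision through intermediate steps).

Write 97 = (1 − δ)μ, so δ = 1 − 97/211.758 = 0.5419299…
Then the exponent is δ²μ/2 = (μ − 97)²/(2μ) = 31.095398.

31.095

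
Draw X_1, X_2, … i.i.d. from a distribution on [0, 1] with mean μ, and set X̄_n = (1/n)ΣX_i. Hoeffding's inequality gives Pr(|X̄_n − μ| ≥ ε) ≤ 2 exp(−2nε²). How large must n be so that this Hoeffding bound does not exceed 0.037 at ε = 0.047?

904

Require 2·exp(−2nε²) ≤ 0.037, i.e. 2nε² ≥ ln(2/0.037) = 3.989985.
So n ≥ 3.989985 / (2·0.047²) = 903.120.
The smallest integer n is 904.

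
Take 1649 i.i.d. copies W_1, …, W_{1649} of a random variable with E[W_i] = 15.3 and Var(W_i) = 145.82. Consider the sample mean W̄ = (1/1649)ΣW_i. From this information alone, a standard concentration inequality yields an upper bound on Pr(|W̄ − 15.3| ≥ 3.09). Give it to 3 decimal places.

0.009

With mean and variance of each term known, Chebyshev's inequality bounds the deviation of the sum (or sample mean).
Var(W̄) = Var(W_i)/n = 145.82/1649 = 0.088429.
Chebyshev: Pr(|W̄ − 15.3| ≥ 3.09) ≤ Var(W̄)/(3.09)² = 145.82/(1649·3.09²) = 0.0093.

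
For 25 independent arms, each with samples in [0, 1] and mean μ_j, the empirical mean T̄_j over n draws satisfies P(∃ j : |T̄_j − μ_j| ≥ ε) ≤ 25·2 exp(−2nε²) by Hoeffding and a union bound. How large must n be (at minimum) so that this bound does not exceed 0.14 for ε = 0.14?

Need 2·25·exp(−2nε²) ≤ 0.14, i.e. exp(−2nε²) ≤ 0.14/50.
So 2nε² ≥ ln(50/0.14) = 5.878136.
Hence n ≥ 5.878136/(2·0.14²) = 149.952.
The smallest integer n is 150.

150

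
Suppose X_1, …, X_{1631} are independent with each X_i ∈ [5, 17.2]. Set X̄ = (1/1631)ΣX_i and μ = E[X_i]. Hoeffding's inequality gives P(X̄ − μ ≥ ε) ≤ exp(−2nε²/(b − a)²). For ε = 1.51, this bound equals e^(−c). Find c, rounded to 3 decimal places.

49.971

c = 2nε²/(b − a)² = 2·1631·1.51² / 12.2² = 49.9710.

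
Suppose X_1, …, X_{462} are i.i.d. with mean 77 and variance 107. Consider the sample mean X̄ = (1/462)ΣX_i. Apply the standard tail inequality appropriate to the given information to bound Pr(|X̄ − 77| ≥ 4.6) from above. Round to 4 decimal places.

0.0109

With mean and variance of each term known, Chebyshev's inequality bounds the deviation of the sum (or sample mean).
Var(X̄) = Var(X_i)/n = 107/462 = 0.2316.
Chebyshev: Pr(|X̄ − 77| ≥ 4.6) ≤ Var(X̄)/(4.6)² = 107/(462·4.6²) = 0.0109.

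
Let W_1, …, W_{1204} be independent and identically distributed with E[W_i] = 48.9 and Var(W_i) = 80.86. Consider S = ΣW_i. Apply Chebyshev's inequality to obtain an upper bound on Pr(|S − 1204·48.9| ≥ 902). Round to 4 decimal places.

0.1197

Var(S) = n·Var(W_i) = 1204·80.86 = 97355.44.
Chebyshev: Pr(|S − 1204·48.9| ≥ 902) ≤ Var(S)/902² = 97355.44/813604 = 0.1197.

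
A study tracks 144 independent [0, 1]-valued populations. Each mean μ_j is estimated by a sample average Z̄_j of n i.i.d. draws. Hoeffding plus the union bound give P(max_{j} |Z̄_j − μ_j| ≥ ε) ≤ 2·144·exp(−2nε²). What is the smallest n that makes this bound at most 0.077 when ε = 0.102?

396

Need 2·144·exp(−2nε²) ≤ 0.077, i.e. exp(−2nε²) ≤ 0.077/288.
So 2nε² ≥ ln(288/0.077) = 8.226910.
Hence n ≥ 8.226910/(2·0.102²) = 395.372.
The smallest integer n is 396.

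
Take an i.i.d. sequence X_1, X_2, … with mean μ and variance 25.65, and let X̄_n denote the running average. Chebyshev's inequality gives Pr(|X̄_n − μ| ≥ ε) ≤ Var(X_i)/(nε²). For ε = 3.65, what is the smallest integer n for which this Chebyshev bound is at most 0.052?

38

Require 25.65/(n·3.65²) ≤ 0.052, i.e. n ≥ 25.65/(0.052·3.65²) = 37.025.
The smallest integer n is 38.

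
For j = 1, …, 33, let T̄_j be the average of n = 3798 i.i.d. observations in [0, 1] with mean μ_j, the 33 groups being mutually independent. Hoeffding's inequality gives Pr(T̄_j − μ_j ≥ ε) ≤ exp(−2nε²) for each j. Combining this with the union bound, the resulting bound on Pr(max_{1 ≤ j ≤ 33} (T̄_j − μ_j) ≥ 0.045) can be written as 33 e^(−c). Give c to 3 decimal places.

15.382

Union bound over the 33 events: Pr(max_{1 ≤ j ≤ 33} (T̄_j − μ_j) ≥ 0.045) ≤ 33·exp(−2nε²) = 33 exp(−2·3798·0.045²).
So c = 2·3798·0.045² = 15.3819.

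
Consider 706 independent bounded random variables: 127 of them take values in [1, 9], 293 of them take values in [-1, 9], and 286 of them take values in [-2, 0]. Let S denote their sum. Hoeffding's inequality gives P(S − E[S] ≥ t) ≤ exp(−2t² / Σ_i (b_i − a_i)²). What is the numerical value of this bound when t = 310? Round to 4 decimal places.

Σ(b_i − a_i)² = 127·8² + 293·10² + 286·2² = 38572.
Exponent = 2·310² / 38572 = 4.98289.
Bound = exp(−4.98289) = 0.00685.

0.0069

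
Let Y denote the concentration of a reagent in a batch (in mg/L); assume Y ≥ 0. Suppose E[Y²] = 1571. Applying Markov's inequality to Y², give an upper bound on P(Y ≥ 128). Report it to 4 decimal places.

Since Y ≥ 0, the event {Y ≥ 128} is the same as {Y² ≥ 16384}.
Markov's inequality applied to Y² gives P(Y² ≥ 16384) ≤ E[Y²]/16384 = 1571/16384 = 0.0959.

0.0959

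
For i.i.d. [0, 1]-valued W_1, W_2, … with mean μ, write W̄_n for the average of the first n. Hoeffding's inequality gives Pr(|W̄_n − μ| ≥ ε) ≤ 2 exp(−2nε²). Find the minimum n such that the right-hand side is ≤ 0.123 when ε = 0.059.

401

Require 2·exp(−2nε²) ≤ 0.123, i.e. 2nε² ≥ ln(2/0.123) = 2.788718.
So n ≥ 2.788718 / (2·0.059²) = 400.563.
The smallest integer n is 401.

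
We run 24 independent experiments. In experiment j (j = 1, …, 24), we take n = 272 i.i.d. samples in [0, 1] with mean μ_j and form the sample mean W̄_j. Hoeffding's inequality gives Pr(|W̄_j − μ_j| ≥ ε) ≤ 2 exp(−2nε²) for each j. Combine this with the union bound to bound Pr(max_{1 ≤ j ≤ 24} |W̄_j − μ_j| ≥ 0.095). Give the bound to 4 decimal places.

0.3540

Per-experiment Hoeffding bound: 2·exp(−2·272·0.095²) = 2·exp(−4.90960) = 0.014751.
Union bound over 24 events: 24·0.014751 = 0.35402.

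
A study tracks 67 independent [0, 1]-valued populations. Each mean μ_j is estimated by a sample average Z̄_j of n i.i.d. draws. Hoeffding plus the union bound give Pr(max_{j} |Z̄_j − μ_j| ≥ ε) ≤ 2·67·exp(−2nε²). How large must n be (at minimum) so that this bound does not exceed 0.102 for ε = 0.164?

Need 2·67·exp(−2nε²) ≤ 0.102, i.e. exp(−2nε²) ≤ 0.102/134.
So 2nε² ≥ ln(134/0.102) = 7.180622.
Hence n ≥ 7.180622/(2·0.164²) = 133.489.
The smallest integer n is 134.

134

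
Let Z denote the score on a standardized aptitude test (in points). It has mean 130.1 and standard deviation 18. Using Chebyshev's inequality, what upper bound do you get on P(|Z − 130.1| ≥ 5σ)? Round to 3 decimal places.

0.040

Chebyshev: P(|Z − μ| ≥ t) ≤ Var(Z)/t².
Var(Z) = σ² = 18² = 324.
t = 5·18 = 90.
Bound = 324 / 8100 = 0.0400.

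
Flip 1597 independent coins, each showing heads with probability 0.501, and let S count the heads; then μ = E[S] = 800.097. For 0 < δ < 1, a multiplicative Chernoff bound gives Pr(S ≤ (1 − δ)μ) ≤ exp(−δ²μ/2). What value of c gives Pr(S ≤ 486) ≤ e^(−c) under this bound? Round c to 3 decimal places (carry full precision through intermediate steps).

Write 486 = (1 − δ)μ, so δ = 1 − 486/800.097 = 0.3925737…
Then the exponent is δ²μ/2 = (μ − 486)²/(2μ) = 61.653103.

61.653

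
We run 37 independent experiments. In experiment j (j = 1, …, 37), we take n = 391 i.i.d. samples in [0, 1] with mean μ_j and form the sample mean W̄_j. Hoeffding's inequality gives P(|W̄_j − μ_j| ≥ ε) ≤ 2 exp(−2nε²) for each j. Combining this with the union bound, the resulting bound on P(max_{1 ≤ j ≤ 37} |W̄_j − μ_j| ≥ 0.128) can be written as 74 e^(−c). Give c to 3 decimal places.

Union bound over the 37 events: P(max_{1 ≤ j ≤ 37} |W̄_j − μ_j| ≥ 0.128) ≤ 37·2·exp(−2nε²) = 74 exp(−2·391·0.128²).
So c = 2·391·0.128² = 12.8123.

12.812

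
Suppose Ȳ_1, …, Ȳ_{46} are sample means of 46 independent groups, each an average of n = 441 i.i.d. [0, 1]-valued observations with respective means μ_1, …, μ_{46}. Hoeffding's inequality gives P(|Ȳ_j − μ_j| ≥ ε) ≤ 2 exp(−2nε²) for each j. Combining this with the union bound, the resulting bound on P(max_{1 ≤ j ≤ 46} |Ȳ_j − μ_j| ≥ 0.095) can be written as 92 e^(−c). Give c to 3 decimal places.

7.960

Union bound over the 46 events: P(max_{1 ≤ j ≤ 46} |Ȳ_j − μ_j| ≥ 0.095) ≤ 46·2·exp(−2nε²) = 92 exp(−2·441·0.095²).
So c = 2·441·0.095² = 7.9600.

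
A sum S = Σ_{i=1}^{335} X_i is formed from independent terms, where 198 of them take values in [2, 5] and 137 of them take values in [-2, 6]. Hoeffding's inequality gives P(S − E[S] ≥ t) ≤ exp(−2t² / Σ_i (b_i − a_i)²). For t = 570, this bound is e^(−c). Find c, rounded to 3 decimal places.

Σ(b_i − a_i)² = 198·3² + 137·8² = 10550.
c = 2t² / 10550 = 2·570² / 10550 = 61.5924.

61.592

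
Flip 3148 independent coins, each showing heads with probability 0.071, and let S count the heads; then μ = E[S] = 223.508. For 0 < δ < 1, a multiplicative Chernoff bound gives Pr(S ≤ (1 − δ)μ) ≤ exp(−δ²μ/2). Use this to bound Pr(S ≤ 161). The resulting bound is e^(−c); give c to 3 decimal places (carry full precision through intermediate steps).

8.741

Write 161 = (1 − δ)μ, so δ = 1 − 161/223.508 = 0.2796678…
Then the exponent is δ²μ/2 = (μ − 161)²/(2μ) = 8.740739.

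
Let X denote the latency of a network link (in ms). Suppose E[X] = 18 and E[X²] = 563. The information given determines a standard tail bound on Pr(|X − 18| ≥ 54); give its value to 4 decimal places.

The first two moments determine the variance, so Chebyshev's inequality is the sharpest standard bound available.
Var(X) = E[X²] − (E[X])² = 563 − 324 = 239.
Chebyshev's inequality: Pr(|X − μ| ≥ t) ≤ Var(X)/t² = 239/2916 = 0.0820.

0.0820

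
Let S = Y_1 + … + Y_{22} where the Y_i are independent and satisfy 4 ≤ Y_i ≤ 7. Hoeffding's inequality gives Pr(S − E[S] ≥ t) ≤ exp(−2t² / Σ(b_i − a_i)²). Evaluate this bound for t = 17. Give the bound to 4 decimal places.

0.0540

Σ(b_i − a_i)² = 22·(3)² = 198.
Exponent = 2·17²/198 = 2.9192.
Bound = exp(−2.9192) = 0.05398.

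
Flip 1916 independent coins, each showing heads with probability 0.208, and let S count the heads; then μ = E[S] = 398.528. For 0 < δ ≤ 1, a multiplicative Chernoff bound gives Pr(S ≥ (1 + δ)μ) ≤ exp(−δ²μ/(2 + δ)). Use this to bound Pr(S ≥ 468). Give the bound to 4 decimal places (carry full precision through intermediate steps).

Write 468 = (1 + δ)μ, so δ = 468/398.528 − 1 = 0.1743215…
Then the exponent is δ²μ/(2 + δ) = (468 − μ)² / (μ·(2 + δ)) = 5.569767.
Bound = exp(−5.569767) = 0.00381.

0.0038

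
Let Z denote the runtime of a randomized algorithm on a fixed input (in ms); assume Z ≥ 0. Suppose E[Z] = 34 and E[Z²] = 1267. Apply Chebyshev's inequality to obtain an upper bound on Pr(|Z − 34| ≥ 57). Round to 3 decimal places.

Var(Z) = E[Z²] − (E[Z])² = 1267 − 1156 = 111.
Chebyshev's inequality: Pr(|Z − μ| ≥ t) ≤ Var(Z)/t² = 111/3249 = 0.0342.

0.034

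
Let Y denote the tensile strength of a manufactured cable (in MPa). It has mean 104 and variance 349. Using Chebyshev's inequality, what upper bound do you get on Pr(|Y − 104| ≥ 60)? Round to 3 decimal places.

0.097

Chebyshev: Pr(|Y − μ| ≥ t) ≤ Var(Y)/t².
Bound = 349 / 3600 = 0.0969.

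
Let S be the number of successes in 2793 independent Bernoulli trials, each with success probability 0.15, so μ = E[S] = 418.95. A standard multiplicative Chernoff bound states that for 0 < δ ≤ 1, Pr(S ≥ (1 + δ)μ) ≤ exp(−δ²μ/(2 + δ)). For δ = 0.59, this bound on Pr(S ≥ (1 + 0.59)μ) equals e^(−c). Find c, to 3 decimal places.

c = δ²μ/(2 + δ) = 0.59²·418.95/(2 + 0.59) = 56.3075.

56.308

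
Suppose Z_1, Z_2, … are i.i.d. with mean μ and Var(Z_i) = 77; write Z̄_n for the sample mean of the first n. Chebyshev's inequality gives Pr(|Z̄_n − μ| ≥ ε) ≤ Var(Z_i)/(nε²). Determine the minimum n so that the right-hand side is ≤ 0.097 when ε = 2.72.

Require 77/(n·2.72²) ≤ 0.097, i.e. n ≥ 77/(0.097·2.72²) = 107.295.
The smallest integer n is 108.

108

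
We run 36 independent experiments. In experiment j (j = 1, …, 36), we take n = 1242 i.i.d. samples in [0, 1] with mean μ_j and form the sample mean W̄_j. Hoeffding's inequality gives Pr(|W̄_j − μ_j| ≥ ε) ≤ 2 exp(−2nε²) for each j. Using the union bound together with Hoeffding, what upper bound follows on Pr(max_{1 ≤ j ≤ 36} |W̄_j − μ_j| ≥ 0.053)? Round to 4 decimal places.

0.0671

Per-experiment Hoeffding bound: 2·exp(−2·1242·0.053²) = 2·exp(−6.97756) = 0.0018652.
Union bound over 36 events: 36·0.0018652 = 0.06715.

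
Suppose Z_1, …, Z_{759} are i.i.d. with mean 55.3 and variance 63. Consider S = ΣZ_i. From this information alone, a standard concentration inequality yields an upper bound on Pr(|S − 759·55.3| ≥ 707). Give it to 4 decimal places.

With mean and variance of each term known, Chebyshev's inequality bounds the deviation of the sum (or sample mean).
Var(S) = n·Var(Z_i) = 759·63 = 47817.
Chebyshev: Pr(|S − 759·55.3| ≥ 707) ≤ Var(S)/707² = 47817/499849 = 0.0957.

0.0957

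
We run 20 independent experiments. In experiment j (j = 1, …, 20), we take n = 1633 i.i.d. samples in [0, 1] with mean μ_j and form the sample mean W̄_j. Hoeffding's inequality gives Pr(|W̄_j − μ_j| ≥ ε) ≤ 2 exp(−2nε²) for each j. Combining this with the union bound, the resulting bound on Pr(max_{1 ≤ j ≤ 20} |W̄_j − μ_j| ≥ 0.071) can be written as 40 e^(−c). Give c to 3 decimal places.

16.464

Union bound over the 20 events: Pr(max_{1 ≤ j ≤ 20} |W̄_j − μ_j| ≥ 0.071) ≤ 20·2·exp(−2nε²) = 40 exp(−2·1633·0.071²).
So c = 2·1633·0.071² = 16.4639.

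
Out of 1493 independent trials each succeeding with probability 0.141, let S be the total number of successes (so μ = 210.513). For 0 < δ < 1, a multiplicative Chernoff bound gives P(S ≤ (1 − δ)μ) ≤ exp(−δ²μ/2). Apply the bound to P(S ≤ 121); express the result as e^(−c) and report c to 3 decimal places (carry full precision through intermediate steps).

19.031

Write 121 = (1 − δ)μ, so δ = 1 − 121/210.513 = 0.4252136…
Then the exponent is δ²μ/2 = (μ − 121)²/(2μ) = 19.031074.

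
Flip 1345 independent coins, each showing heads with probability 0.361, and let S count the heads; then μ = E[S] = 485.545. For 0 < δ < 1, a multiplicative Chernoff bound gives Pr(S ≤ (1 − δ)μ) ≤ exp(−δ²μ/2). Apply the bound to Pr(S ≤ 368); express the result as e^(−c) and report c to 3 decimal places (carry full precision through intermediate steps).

14.228

Write 368 = (1 − δ)μ, so δ = 1 − 368/485.545 = 0.2420888…
Then the exponent is δ²μ/2 = (μ − 368)²/(2μ) = 14.228163.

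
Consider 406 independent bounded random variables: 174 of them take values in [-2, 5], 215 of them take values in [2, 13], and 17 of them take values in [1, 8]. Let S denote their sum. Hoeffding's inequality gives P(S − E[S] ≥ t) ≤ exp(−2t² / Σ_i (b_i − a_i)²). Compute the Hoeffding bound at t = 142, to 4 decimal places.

Σ(b_i − a_i)² = 174·7² + 215·11² + 17·7² = 35374.
Exponent = 2·142² / 35374 = 1.14005.
Bound = exp(−1.14005) = 0.31980.

0.3198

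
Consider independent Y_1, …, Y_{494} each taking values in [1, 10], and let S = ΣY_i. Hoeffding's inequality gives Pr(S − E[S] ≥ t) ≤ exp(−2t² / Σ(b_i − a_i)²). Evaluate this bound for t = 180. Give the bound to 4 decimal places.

0.1980

Σ(b_i − a_i)² = 494·(9)² = 40014.
Exponent = 2·180²/40014 = 1.6194.
Bound = exp(−1.6194) = 0.19801.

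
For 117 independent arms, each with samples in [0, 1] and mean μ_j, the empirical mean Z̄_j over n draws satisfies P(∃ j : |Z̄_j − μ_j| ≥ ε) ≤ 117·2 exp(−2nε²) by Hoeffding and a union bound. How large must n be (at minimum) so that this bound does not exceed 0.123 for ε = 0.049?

1573

Need 2·117·exp(−2nε²) ≤ 0.123, i.e. exp(−2nε²) ≤ 0.123/234.
So 2nε² ≥ ln(234/0.123) = 7.550892.
Hence n ≥ 7.550892/(2·0.049²) = 1572.447.
The smallest integer n is 1573.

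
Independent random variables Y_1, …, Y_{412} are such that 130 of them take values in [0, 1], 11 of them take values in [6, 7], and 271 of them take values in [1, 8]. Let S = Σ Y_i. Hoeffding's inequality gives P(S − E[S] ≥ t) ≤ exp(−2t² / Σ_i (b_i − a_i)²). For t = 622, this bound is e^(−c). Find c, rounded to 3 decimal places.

Σ(b_i − a_i)² = 130·1² + 11·1² + 271·7² = 13420.
c = 2t² / 13420 = 2·622² / 13420 = 57.6578.

57.658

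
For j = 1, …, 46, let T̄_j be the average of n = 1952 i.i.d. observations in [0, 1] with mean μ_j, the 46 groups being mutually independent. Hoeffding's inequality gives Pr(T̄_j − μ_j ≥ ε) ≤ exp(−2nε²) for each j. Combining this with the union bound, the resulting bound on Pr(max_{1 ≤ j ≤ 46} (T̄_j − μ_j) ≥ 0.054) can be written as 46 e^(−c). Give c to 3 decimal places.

11.384

Union bound over the 46 events: Pr(max_{1 ≤ j ≤ 46} (T̄_j − μ_j) ≥ 0.054) ≤ 46·exp(−2nε²) = 46 exp(−2·1952·0.054²).
So c = 2·1952·0.054² = 11.3841.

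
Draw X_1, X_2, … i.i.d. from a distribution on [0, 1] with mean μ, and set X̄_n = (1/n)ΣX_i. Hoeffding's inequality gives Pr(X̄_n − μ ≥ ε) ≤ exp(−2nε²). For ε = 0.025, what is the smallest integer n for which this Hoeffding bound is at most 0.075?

Require exp(−2nε²) ≤ 0.075, i.e. 2nε² ≥ ln(1/0.075) = 2.590267.
So n ≥ 2.590267 / (2·0.025²) = 2072.214.
The smallest integer n is 2073.

2073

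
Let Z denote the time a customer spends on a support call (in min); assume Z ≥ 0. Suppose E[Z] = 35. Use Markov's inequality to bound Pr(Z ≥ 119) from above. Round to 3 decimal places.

0.294

Markov's inequality: for a non-negative random variable, Pr(Z ≥ a) ≤ E[Z]/a.
Here E[Z] = 35 and a = 119, so the bound is 35/119 = 0.2941.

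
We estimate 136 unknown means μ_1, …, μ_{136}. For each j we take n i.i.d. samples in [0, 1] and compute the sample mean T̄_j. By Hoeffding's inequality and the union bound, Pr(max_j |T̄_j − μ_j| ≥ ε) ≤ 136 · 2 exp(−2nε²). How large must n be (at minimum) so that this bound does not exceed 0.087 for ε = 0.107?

Need 2·136·exp(−2nε²) ≤ 0.087, i.e. exp(−2nε²) ≤ 0.087/272.
So 2nε² ≥ ln(272/0.087) = 8.047649.
Hence n ≥ 8.047649/(2·0.107²) = 351.456.
The smallest integer n is 352.

352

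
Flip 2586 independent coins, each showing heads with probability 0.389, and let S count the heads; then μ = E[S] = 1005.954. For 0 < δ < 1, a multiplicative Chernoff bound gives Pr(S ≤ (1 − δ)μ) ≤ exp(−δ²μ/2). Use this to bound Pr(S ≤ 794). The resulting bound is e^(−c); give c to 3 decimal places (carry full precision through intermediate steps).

22.329

Write 794 = (1 − δ)μ, so δ = 1 − 794/1005.954 = 0.2106995…
Then the exponent is δ²μ/2 = (μ − 794)²/(2μ) = 22.329300.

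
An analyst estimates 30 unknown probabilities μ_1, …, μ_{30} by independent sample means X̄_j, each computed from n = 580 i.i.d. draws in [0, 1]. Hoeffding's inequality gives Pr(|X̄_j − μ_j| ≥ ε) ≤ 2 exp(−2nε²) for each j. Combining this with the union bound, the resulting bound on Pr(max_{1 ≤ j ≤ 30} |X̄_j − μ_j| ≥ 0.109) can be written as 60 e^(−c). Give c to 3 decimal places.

13.782

Union bound over the 30 events: Pr(max_{1 ≤ j ≤ 30} |X̄_j − μ_j| ≥ 0.109) ≤ 30·2·exp(−2nε²) = 60 exp(−2·580·0.109²).
So c = 2·580·0.109² = 13.7820.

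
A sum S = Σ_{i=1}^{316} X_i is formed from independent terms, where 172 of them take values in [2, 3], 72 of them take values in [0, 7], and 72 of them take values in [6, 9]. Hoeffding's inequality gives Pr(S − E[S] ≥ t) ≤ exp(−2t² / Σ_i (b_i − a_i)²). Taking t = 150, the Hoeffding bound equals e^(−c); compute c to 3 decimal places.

Σ(b_i − a_i)² = 172·1² + 72·7² + 72·3² = 4348.
c = 2t² / 4348 = 2·150² / 4348 = 10.3496.

10.350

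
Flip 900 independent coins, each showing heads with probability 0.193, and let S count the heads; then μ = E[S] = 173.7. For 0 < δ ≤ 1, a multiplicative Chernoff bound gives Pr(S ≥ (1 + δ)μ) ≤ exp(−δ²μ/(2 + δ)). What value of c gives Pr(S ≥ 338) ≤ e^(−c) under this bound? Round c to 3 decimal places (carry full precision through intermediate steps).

Write 338 = (1 + δ)μ, so δ = 338/173.7 − 1 = 0.9458837…
Then the exponent is δ²μ/(2 + δ) = (338 − μ)² / (μ·(2 + δ)) = 52.754524.

52.755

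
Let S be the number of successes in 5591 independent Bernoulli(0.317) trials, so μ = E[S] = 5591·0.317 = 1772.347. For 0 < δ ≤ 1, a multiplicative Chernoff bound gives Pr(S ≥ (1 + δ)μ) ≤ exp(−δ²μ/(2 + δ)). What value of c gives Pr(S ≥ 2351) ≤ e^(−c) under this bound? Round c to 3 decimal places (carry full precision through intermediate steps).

81.206

Write 2351 = (1 + δ)μ, so δ = 2351/1772.347 − 1 = 0.3264897…
Then the exponent is δ²μ/(2 + δ) = (2351 − μ)² / (μ·(2 + δ)) = 81.205704.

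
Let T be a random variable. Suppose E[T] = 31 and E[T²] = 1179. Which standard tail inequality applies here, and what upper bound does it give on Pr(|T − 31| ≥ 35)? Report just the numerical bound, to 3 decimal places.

The first two moments determine the variance, so Chebyshev's inequality is the sharpest standard bound available.
Var(T) = E[T²] − (E[T])² = 1179 − 961 = 218.
Chebyshev's inequality: Pr(|T − μ| ≥ t) ≤ Var(T)/t² = 218/1225 = 0.1780.

0.178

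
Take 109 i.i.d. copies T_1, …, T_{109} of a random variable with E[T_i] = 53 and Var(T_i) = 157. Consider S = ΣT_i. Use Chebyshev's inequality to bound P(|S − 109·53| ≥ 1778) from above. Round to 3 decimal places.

Var(S) = n·Var(T_i) = 109·157 = 17113.
Chebyshev: P(|S − 109·53| ≥ 1778) ≤ Var(S)/1778² = 17113/3161284 = 0.0054.

0.005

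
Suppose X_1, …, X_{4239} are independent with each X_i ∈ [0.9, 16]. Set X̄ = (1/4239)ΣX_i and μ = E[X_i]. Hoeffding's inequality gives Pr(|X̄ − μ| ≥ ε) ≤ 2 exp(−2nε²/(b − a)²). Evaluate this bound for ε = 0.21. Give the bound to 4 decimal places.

Exponent: 2nε²/(b − a)² = 2·4239·0.21² / 15.1² = 1.63975.
Bound = 2·exp(−1.63975) = 0.38806.

0.3881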